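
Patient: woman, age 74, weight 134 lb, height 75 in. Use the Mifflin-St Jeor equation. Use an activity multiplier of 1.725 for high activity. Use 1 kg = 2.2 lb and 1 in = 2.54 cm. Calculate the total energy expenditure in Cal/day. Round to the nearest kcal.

Convert to metric: weight = 134 ÷ 2.2 = 60.9091 kg; height = 75 × 2.54 = 190.5 cm.
Mifflin-St Jeor (female): BMR = 10(60.9091) + 6.25(190.5) − 5(74) − 161 = 609.0909 + 1190.625 − 370 − 161 = 1268.7159 kcal/day.
TEE = BMR × activity factor = 1268.7159 × 1.725 = 2188.5349 kcal/day.

2189 Cal/day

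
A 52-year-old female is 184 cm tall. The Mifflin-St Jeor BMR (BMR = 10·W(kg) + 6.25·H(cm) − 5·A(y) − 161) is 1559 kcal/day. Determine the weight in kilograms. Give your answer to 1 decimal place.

83.0 kg

1559 = 10·W + 6.25(184) − 5(52) − 161
10·W = 1559 − 729 = 830, so W = 83 kg.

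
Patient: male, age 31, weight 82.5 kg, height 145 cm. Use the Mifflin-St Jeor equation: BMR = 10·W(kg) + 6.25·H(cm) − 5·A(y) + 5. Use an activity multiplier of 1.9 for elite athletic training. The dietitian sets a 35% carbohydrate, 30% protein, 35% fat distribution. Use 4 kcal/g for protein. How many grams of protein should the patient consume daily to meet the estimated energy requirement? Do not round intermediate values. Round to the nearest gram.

Mifflin-St Jeor (male): BMR = 10(82.5) + 6.25(145) − 5(31) + 5 = 825 + 906.25 − 155 + 5 = 1581.25 kcal/day.
TEE = 1581.25 × 1.9 = 3004.375 kcal/day.
Protein energy = 30% × 3004.375 = 901.3125 kcal.
Protein = 901.3125 ÷ 4 kcal/g = 225.3281 g.

225 g/day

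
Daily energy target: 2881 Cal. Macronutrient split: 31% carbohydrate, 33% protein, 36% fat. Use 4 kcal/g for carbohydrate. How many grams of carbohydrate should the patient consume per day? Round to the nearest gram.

223 g/day

Carbohydrate energy = 31% × 2881 = 893.11 kcal.
At 4 kcal/g: 893.11 ÷ 4 = 223.2775 g.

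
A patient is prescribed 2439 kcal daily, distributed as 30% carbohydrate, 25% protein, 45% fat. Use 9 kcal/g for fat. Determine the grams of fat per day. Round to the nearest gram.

122 g/day

Fat energy = 45% × 2439 = 1097.55 kcal.
At 9 kcal/g: 1097.55 ÷ 9 = 121.95 g.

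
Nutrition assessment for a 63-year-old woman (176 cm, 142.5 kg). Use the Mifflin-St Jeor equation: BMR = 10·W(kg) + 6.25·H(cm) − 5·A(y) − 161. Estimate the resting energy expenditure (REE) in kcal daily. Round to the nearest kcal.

Mifflin-St Jeor (female): BMR = 10(142.5) + 6.25(176) − 5(63) − 161 = 1425 + 1100 − 315 − 161 = 2049 kcal/day.

2049 kcal daily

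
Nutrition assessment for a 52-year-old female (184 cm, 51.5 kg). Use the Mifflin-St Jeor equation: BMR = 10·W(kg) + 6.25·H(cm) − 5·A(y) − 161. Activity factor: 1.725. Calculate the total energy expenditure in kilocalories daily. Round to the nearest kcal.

2146 kilocalories daily

Mifflin-St Jeor (female): BMR = 10(51.5) + 6.25(184) − 5(52) − 161 = 515 + 1150 − 260 − 161 = 1244 kcal/day.
TEE = BMR × activity factor = 1244 × 1.725 = 2145.9 kcal/day.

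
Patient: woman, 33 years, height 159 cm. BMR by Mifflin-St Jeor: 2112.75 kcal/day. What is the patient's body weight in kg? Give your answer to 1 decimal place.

144.5 kg

2112.75 = 10·W + 6.25(159) − 5(33) − 161
10·W = 2112.75 − 667.75 = 1445, so W = 144.5 kg.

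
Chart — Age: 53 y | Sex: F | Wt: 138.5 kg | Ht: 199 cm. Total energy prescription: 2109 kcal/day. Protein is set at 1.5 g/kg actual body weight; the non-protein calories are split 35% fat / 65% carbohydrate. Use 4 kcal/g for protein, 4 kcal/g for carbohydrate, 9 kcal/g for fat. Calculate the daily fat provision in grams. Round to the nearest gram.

50 g/day

Protein = 1.5 × 138.5 = 207.75 g → 207.75 × 4 = 831 kcal.
Non-protein calories = 2109 − 831 = 1278 kcal.
Fat: 35% × 1278 = 447.3 kcal; carbohydrate: 830.7 kcal.
Fat: 447.3 kcal ÷ 9 kcal/g = 49.7 g.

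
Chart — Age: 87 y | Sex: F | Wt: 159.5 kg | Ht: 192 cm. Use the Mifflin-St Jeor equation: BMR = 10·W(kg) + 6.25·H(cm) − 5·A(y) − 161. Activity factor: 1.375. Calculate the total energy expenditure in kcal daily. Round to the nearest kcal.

3024 kcal daily

Mifflin-St Jeor (female): BMR = 10(159.5) + 6.25(192) − 5(87) − 161 = 1595 + 1200 − 435 − 161 = 2199 kcal/day.
TEE = BMR × activity factor = 2199 × 1.375 = 3023.625 kcal/day.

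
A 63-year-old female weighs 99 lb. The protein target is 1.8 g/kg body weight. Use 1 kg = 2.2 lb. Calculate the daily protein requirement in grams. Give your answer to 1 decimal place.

Weight in kg = 99 ÷ 2.2 = 45 kg.
Protein = 1.8 g/kg × 45 kg = 81 g/day.

81.0 g/day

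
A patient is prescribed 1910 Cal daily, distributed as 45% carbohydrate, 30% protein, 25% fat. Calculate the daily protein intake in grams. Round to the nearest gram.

Protein energy = 30% × 1910 = 573 kcal.
At 4 kcal/g: 573 ÷ 4 = 143.25 g.

143 g/day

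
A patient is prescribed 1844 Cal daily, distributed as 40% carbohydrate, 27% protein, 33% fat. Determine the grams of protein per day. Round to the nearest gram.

124 g/day

Protein energy = 27% × 1844 = 497.88 kcal.
At 4 kcal/g: 497.88 ÷ 4 = 124.47 g.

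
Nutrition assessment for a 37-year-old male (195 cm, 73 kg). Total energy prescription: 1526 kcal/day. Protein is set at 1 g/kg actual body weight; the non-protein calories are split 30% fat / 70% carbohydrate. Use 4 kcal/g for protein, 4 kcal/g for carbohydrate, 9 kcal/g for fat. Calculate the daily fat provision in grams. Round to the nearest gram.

41 g/day

Protein = 1 × 73 = 73 g → 73 × 4 = 292 kcal.
Non-protein calories = 1526 − 292 = 1234 kcal.
Fat: 30% × 1234 = 370.2 kcal; carbohydrate: 863.8 kcal.
Fat: 370.2 kcal ÷ 9 kcal/g = 41.1333 g.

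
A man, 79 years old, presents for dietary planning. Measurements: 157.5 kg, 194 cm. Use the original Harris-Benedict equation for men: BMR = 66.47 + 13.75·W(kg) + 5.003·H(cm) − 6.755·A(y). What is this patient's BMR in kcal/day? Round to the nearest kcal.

2669 kcal/day

Harris-Benedict: BMR = 66.47 + 13.75(157.5) + 5.003(194) − 6.755(79) = 2669.032 kcal/day.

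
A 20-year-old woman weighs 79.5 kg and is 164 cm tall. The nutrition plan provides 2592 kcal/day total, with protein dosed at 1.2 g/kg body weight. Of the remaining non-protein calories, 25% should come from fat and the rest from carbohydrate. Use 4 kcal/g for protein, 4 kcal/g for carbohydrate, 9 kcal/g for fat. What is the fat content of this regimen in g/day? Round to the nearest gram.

61 g/day

Protein = 1.2 × 79.5 = 95.4 g → 95.4 × 4 = 381.6 kcal.
Non-protein calories = 2592 − 381.6 = 2210.4 kcal.
Fat: 25% × 2210.4 = 552.6 kcal; carbohydrate: 1657.8 kcal.
Fat: 552.6 kcal ÷ 9 kcal/g = 61.4 g.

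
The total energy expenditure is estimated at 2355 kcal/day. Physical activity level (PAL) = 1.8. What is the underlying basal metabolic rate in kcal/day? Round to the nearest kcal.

1308 kcal/day

BMR = TEE ÷ activity factor = 2355 ÷ 1.8 = 1308.3333 kcal/day.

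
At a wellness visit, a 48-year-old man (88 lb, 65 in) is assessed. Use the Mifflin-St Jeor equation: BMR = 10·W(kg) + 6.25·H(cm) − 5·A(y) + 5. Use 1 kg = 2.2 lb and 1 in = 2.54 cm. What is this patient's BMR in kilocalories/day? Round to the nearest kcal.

1197 kilocalories/day

Convert to metric: weight = 88 ÷ 2.2 = 40 kg; height = 65 × 2.54 = 165.1 cm.
Mifflin-St Jeor (male): BMR = 10(40) + 6.25(165.1) − 5(48) + 5 = 400 + 1031.875 − 240 + 5 = 1196.875 kcal/day.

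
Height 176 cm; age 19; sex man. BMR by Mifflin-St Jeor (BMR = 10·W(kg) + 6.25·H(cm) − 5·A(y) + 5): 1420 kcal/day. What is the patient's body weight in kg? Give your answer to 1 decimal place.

41.0 kg

1420 = 10·W + 6.25(176) − 5(19) + 5
10·W = 1420 − 1010 = 410, so W = 41 kg.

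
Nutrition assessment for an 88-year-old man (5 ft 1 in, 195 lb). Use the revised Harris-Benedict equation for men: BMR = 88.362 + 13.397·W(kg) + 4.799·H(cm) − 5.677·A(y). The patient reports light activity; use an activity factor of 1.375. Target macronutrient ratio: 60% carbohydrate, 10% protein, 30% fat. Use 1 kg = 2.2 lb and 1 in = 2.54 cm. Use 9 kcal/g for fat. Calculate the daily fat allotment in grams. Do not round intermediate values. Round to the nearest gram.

70 g/day

Convert to metric: weight = 195 ÷ 2.2 = 88.6364 kg; height = (5×12 + 1) × 2.54 = 61 × 2.54 = 154.94 cm.
Harris-Benedict: BMR = 88.362 + 13.397(88.6364) + 4.799(154.94) − 5.677(88) = 1519.8044 kcal/day.
TEE = 1519.8044 × 1.375 = 2089.7311 kcal/day.
Fat energy = 30% × 2089.7311 = 626.9193 kcal.
Fat = 626.9193 ÷ 9 kcal/g = 69.6577 g.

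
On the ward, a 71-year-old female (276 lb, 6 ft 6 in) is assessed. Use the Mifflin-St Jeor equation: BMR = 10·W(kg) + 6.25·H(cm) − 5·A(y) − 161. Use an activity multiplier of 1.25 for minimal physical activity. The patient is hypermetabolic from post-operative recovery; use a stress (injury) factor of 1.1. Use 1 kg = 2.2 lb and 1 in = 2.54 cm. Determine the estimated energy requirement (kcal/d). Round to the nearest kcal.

2718 kcal/d

Convert to metric: weight = 276 ÷ 2.2 = 125.4545 kg; height = (6×12 + 6) × 2.54 = 78 × 2.54 = 198.12 cm.
Mifflin-St Jeor (female): BMR = 10(125.4545) + 6.25(198.12) − 5(71) − 161 = 1254.5455 + 1238.25 − 355 − 161 = 1976.7955 kcal/day.
TEE = BMR × activity factor = 1976.7955 × 1.25 = 2470.9943 kcal/day.
Apply stress factor: 2470.9943 × 1.1 = 2718.0938 kcal/day.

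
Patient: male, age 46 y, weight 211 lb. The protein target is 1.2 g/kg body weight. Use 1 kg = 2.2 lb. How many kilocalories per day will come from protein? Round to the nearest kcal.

460 kcal/day

Weight in kg = 211 ÷ 2.2 = 95.9091 kg.
Protein = 1.2 g/kg × 95.9091 kg = 115.0909 g/day.
Protein energy = 115.0909 g × 4 kcal/g = 460.3636 kcal/day.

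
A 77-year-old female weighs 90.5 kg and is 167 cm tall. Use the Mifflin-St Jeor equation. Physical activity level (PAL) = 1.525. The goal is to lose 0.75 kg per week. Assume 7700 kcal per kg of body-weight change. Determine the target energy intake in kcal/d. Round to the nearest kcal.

Mifflin-St Jeor (female): BMR = 10(90.5) + 6.25(167) − 5(77) − 161 = 905 + 1043.75 − 385 − 161 = 1402.75 kcal/day.
TEE = 1402.75 × 1.525 = 2139.1938 kcal/day.
Required daily deficit = 0.75 × 7700 ÷ 7 = 825 kcal/day.
Target intake = 2139.1938 − 825 = 1314.1938 kcal/day.

1314 kcal/d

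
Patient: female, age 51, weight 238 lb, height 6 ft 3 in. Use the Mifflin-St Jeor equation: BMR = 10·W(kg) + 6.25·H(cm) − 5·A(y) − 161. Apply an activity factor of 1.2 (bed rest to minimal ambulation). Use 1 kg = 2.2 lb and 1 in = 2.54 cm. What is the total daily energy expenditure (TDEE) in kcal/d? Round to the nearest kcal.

2228 kcal/d

Convert to metric: weight = 238 ÷ 2.2 = 108.1818 kg; height = (6×12 + 3) × 2.54 = 75 × 2.54 = 190.5 cm.
Mifflin-St Jeor (female): BMR = 10(108.1818) + 6.25(190.5) − 5(51) − 161 = 1081.8182 + 1190.625 − 255 − 161 = 1856.4432 kcal/day.
TEE = BMR × activity factor = 1856.4432 × 1.2 = 2227.7318 kcal/day.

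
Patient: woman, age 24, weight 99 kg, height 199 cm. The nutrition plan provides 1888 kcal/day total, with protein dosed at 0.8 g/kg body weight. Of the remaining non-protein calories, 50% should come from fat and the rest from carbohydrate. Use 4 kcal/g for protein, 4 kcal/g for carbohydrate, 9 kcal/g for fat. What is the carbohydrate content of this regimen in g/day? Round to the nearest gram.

Protein = 0.8 × 99 = 79.2 g → 79.2 × 4 = 316.8 kcal.
Non-protein calories = 1888 − 316.8 = 1571.2 kcal.
Fat: 50% × 1571.2 = 785.6 kcal; carbohydrate: 785.6 kcal.
Carbohydrate: 785.6 kcal ÷ 4 kcal/g = 196.4 g.

196 g/day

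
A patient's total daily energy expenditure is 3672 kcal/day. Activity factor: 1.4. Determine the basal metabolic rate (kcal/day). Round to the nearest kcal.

2623 kcal/day

BMR = TEE ÷ activity factor = 3672 ÷ 1.4 = 2622.8571 kcal/day.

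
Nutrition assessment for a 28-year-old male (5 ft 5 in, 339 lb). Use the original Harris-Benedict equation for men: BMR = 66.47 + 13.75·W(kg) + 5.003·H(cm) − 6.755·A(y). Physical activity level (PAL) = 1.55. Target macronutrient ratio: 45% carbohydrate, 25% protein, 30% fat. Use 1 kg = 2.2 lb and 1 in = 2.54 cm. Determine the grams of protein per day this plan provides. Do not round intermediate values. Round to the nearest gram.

273 g/day

Convert to metric: weight = 339 ÷ 2.2 = 154.0909 kg; height = (5×12 + 5) × 2.54 = 65 × 2.54 = 165.1 cm.
Harris-Benedict: BMR = 66.47 + 13.75(154.0909) + 5.003(165.1) − 6.755(28) = 2822.0753 kcal/day.
TEE = 2822.0753 × 1.55 = 4374.2167 kcal/day.
Protein energy = 25% × 4374.2167 = 1093.5542 kcal.
Protein = 1093.5542 ÷ 4 kcal/g = 273.3885 g.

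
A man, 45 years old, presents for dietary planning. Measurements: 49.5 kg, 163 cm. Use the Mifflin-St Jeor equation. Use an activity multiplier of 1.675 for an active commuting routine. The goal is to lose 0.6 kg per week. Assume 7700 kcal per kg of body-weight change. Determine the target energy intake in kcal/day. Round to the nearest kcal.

1507 kcal/day

Mifflin-St Jeor (male): BMR = 10(49.5) + 6.25(163) − 5(45) + 5 = 495 + 1018.75 − 225 + 5 = 1293.75 kcal/day.
TEE = 1293.75 × 1.675 = 2167.0313 kcal/day.
Required daily deficit = 0.6 × 7700 ÷ 7 = 660 kcal/day.
Target intake = 2167.0313 − 660 = 1507.0313 kcal/day.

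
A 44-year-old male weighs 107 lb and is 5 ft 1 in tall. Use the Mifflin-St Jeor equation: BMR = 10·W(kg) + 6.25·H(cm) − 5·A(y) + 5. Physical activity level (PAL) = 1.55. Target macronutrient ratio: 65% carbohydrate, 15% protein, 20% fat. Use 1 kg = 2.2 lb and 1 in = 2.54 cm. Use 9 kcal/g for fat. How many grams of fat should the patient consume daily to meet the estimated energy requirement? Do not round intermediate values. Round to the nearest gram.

Convert to metric: weight = 107 ÷ 2.2 = 48.6364 kg; height = (5×12 + 1) × 2.54 = 61 × 2.54 = 154.94 cm.
Mifflin-St Jeor (male): BMR = 10(48.6364) + 6.25(154.94) − 5(44) + 5 = 486.3636 + 968.375 − 220 + 5 = 1239.7386 kcal/day.
TEE = 1239.7386 × 1.55 = 1921.5949 kcal/day.
Fat energy = 20% × 1921.5949 = 384.319 kcal.
Fat = 384.319 ÷ 9 kcal/g = 42.7021 g.

43 g/day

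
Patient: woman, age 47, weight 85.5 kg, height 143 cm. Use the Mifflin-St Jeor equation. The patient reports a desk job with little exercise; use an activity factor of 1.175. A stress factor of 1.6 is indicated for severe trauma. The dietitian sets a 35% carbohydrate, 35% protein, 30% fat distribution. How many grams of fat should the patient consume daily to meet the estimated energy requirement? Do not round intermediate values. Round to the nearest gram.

Mifflin-St Jeor (female): BMR = 10(85.5) + 6.25(143) − 5(47) − 161 = 855 + 893.75 − 235 − 161 = 1352.75 kcal/day.
TEE = 1352.75 × 1.175 = 1589.4813 kcal/day.
With stress factor 1.6: 1589.4813 × 1.6 = 2543.17 kcal/day.
Fat energy = 30% × 2543.17 = 762.951 kcal.
Fat = 762.951 ÷ 9 kcal/g = 84.7723 g.

85 g/day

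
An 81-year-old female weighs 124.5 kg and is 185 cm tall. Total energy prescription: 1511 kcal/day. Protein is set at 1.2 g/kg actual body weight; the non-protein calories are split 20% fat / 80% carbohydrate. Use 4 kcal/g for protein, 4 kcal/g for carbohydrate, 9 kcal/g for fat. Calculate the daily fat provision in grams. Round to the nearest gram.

Protein = 1.2 × 124.5 = 149.4 g → 149.4 × 4 = 597.6 kcal.
Non-protein calories = 1511 − 597.6 = 913.4 kcal.
Fat: 20% × 913.4 = 182.68 kcal; carbohydrate: 730.72 kcal.
Fat: 182.68 kcal ÷ 9 kcal/g = 20.2978 g.

20 g/day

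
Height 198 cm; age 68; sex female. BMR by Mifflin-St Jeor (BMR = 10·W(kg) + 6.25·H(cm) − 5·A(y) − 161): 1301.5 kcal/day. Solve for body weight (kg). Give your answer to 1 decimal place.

1301.5 = 10·W + 6.25(198) − 5(68) − 161
10·W = 1301.5 − 736.5 = 565, so W = 56.5 kg.

56.5 kg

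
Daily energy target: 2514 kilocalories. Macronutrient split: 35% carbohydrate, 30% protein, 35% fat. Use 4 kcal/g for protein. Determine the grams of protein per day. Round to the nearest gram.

189 g/day

Protein energy = 30% × 2514 = 754.2 kcal.
At 4 kcal/g: 754.2 ÷ 4 = 188.55 g.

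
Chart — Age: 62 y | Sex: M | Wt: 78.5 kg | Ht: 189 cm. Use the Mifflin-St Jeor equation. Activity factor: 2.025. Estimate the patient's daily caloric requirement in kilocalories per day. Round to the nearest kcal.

Mifflin-St Jeor (male): BMR = 10(78.5) + 6.25(189) − 5(62) + 5 = 785 + 1181.25 − 310 + 5 = 1661.25 kcal/day.
TEE = BMR × activity factor = 1661.25 × 2.025 = 3364.0313 kcal/day.

3364 kilocalories per day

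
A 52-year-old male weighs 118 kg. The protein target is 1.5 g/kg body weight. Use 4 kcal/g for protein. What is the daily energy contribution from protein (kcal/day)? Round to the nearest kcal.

Protein = 1.5 g/kg × 118 kg = 177 g/day.
Protein energy = 177 g × 4 kcal/g = 708 kcal/day.

708 kcal/day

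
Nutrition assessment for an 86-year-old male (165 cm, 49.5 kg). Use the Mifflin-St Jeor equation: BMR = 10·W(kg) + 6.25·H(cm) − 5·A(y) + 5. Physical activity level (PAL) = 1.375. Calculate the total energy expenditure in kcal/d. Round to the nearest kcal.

1514 kcal/d

Mifflin-St Jeor (male): BMR = 10(49.5) + 6.25(165) − 5(86) + 5 = 495 + 1031.25 − 430 + 5 = 1101.25 kcal/day.
TEE = BMR × activity factor = 1101.25 × 1.375 = 1514.2188 kcal/day.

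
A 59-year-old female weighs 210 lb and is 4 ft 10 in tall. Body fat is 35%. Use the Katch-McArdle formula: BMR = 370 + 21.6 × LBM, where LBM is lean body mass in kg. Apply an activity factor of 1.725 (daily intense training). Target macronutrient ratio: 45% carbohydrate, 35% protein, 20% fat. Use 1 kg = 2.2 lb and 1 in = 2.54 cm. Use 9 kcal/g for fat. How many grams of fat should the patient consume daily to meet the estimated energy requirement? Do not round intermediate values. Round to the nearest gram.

Convert to metric: weight = 210 ÷ 2.2 = 95.4545 kg; height = (4×12 + 10) × 2.54 = 58 × 2.54 = 147.32 cm.
LBM = 95.4545 × (1 − 0.35) = 62.0455 kg. Katch-McArdle: BMR = 370 + 21.6 × 62.0455 = 1710.1818 kcal/day.
TEE = 1710.1818 × 1.725 = 2950.0636 kcal/day.
Fat energy = 20% × 2950.0636 = 590.0127 kcal.
Fat = 590.0127 ÷ 9 kcal/g = 65.557 g.

66 g/day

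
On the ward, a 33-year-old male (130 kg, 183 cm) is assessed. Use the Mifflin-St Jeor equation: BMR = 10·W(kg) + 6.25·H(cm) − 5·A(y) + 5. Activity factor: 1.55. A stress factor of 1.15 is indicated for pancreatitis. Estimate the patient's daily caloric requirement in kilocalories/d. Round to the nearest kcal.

Mifflin-St Jeor (male): BMR = 10(130) + 6.25(183) − 5(33) + 5 = 1300 + 1143.75 − 165 + 5 = 2283.75 kcal/day.
TEE = BMR × activity factor = 2283.75 × 1.55 = 3539.8125 kcal/day.
Apply stress factor: 3539.8125 × 1.15 = 4070.7844 kcal/day.

4071 kilocalories/d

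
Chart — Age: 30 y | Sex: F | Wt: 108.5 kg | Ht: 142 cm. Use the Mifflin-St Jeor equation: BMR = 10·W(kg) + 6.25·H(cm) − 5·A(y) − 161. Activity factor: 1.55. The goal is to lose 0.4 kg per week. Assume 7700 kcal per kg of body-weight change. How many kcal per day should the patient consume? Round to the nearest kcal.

Mifflin-St Jeor (female): BMR = 10(108.5) + 6.25(142) − 5(30) − 161 = 1085 + 887.5 − 150 − 161 = 1661.5 kcal/day.
TEE = 1661.5 × 1.55 = 2575.325 kcal/day.
Required daily deficit = 0.4 × 7700 ÷ 7 = 440 kcal/day.
Target intake = 2575.325 − 440 = 2135.325 kcal/day.

2135 kcal per day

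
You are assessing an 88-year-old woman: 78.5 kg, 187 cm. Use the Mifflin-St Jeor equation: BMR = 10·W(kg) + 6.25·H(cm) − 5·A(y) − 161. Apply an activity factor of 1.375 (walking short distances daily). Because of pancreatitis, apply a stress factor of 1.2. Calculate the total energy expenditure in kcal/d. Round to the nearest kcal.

2232 kcal/d

Mifflin-St Jeor (female): BMR = 10(78.5) + 6.25(187) − 5(88) − 161 = 785 + 1168.75 − 440 − 161 = 1352.75 kcal/day.
TEE = BMR × activity factor = 1352.75 × 1.375 = 1860.0313 kcal/day.
Apply stress factor: 1860.0313 × 1.2 = 2232.0375 kcal/day.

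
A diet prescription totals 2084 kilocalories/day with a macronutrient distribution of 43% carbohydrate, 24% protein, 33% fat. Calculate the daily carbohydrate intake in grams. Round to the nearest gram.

224 g/day

Carbohydrate energy = 43% × 2084 = 896.12 kcal.
At 4 kcal/g: 896.12 ÷ 4 = 224.03 g.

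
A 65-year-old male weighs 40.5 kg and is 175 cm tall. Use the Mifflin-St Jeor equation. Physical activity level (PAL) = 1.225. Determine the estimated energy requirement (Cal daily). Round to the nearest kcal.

1444 Cal daily

Mifflin-St Jeor (male): BMR = 10(40.5) + 6.25(175) − 5(65) + 5 = 405 + 1093.75 − 325 + 5 = 1178.75 kcal/day.
TEE = BMR × activity factor = 1178.75 × 1.225 = 1443.9688 kcal/day.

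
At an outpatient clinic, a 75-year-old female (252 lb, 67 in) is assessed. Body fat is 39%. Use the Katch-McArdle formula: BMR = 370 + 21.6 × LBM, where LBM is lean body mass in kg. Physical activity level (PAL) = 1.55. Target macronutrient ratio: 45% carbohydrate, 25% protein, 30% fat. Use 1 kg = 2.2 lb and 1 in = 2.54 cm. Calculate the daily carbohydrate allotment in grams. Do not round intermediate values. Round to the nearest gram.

328 g/day

Convert to metric: weight = 252 ÷ 2.2 = 114.5455 kg; height = 67 × 2.54 = 170.18 cm.
LBM = 114.5455 × (1 − 0.39) = 69.8727 kg. Katch-McArdle: BMR = 370 + 21.6 × 69.8727 = 1879.2509 kcal/day.
TEE = 1879.2509 × 1.55 = 2912.8389 kcal/day.
Carbohydrate energy = 45% × 2912.8389 = 1310.7775 kcal.
Carbohydrate = 1310.7775 ÷ 4 kcal/g = 327.6944 g.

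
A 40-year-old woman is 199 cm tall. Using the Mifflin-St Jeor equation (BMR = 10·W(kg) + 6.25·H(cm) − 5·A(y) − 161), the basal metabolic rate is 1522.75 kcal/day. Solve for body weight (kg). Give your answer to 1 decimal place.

1522.75 = 10·W + 6.25(199) − 5(40) − 161
10·W = 1522.75 − 882.75 = 640, so W = 64 kg.

64.0 kg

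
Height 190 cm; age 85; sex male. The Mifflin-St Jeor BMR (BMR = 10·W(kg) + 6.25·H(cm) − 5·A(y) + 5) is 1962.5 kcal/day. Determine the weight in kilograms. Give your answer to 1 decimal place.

1962.5 = 10·W + 6.25(190) − 5(85) + 5
10·W = 1962.5 − 767.5 = 1195, so W = 119.5 kg.

119.5 kg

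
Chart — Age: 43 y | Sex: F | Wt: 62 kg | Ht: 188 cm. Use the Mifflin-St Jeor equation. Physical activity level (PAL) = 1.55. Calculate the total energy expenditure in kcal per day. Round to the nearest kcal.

2199 kcal per day

Mifflin-St Jeor (female): BMR = 10(62) + 6.25(188) − 5(43) − 161 = 620 + 1175 − 215 − 161 = 1419 kcal/day.
TEE = BMR × activity factor = 1419 × 1.55 = 2199.45 kcal/day.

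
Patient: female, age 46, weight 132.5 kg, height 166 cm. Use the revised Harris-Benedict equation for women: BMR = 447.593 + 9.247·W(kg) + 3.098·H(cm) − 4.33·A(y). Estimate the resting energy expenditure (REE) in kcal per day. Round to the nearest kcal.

1988 kcal per day

Harris-Benedict: BMR = 447.593 + 9.247(132.5) + 3.098(166) − 4.33(46) = 1987.9085 kcal/day.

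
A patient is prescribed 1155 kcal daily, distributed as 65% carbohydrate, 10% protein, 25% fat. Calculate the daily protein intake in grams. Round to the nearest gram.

Protein energy = 10% × 1155 = 115.5 kcal.
At 4 kcal/g: 115.5 ÷ 4 = 28.875 g.

29 g/day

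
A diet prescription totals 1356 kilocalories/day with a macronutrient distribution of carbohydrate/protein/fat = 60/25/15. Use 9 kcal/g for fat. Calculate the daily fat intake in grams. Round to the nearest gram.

Fat energy = 15% × 1356 = 203.4 kcal.
At 9 kcal/g: 203.4 ÷ 9 = 22.6 g.

23 g/day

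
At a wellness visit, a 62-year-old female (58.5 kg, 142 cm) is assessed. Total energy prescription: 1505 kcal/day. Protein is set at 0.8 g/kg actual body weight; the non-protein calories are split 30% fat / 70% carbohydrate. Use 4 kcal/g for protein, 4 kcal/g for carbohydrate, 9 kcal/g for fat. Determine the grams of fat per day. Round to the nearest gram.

44 g/day

Protein = 0.8 × 58.5 = 46.8 g → 46.8 × 4 = 187.2 kcal.
Non-protein calories = 1505 − 187.2 = 1317.8 kcal.
Fat: 30% × 1317.8 = 395.34 kcal; carbohydrate: 922.46 kcal.
Fat: 395.34 kcal ÷ 9 kcal/g = 43.9267 g.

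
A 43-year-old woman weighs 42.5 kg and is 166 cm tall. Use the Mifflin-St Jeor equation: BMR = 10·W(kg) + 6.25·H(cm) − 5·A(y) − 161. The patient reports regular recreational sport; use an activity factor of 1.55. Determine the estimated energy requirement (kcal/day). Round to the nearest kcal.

1684 kcal/day

Mifflin-St Jeor (female): BMR = 10(42.5) + 6.25(166) − 5(43) − 161 = 425 + 1037.5 − 215 − 161 = 1086.5 kcal/day.
TEE = BMR × activity factor = 1086.5 × 1.55 = 1684.075 kcal/day.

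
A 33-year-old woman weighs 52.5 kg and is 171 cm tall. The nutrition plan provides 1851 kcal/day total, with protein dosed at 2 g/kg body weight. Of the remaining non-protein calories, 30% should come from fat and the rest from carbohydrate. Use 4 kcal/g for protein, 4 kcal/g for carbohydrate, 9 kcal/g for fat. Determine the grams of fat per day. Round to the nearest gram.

48 g/day

Protein = 2 × 52.5 = 105 g → 105 × 4 = 420 kcal.
Non-protein calories = 1851 − 420 = 1431 kcal.
Fat: 30% × 1431 = 429.3 kcal; carbohydrate: 1001.7 kcal.
Fat: 429.3 kcal ÷ 9 kcal/g = 47.7 g.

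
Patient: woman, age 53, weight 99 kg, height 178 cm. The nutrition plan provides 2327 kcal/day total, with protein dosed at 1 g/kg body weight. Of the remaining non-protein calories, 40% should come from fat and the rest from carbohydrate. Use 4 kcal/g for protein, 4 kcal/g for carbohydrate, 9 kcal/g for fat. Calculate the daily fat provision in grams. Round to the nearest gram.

Protein = 1 × 99 = 99 g → 99 × 4 = 396 kcal.
Non-protein calories = 2327 − 396 = 1931 kcal.
Fat: 40% × 1931 = 772.4 kcal; carbohydrate: 1158.6 kcal.
Fat: 772.4 kcal ÷ 9 kcal/g = 85.8222 g.

86 g/day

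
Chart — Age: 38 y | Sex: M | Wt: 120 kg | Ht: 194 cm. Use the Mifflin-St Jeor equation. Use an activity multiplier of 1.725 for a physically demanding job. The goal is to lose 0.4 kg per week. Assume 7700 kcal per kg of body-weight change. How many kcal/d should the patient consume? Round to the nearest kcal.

3402 kcal/d

Mifflin-St Jeor (male): BMR = 10(120) + 6.25(194) − 5(38) + 5 = 1200 + 1212.5 − 190 + 5 = 2227.5 kcal/day.
TEE = 2227.5 × 1.725 = 3842.4375 kcal/day.
Required daily deficit = 0.4 × 7700 ÷ 7 = 440 kcal/day.
Target intake = 3842.4375 − 440 = 3402.4375 kcal/day.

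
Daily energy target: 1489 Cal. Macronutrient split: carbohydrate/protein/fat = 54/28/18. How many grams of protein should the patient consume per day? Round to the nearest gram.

Protein energy = 28% × 1489 = 416.92 kcal.
At 4 kcal/g: 416.92 ÷ 4 = 104.23 g.

104 g/day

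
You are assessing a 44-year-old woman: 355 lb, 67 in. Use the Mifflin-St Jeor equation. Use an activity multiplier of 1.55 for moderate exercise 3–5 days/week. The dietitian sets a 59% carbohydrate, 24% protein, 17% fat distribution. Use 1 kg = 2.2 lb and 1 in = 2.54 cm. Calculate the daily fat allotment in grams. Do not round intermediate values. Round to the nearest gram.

Convert to metric: weight = 355 ÷ 2.2 = 161.3636 kg; height = 67 × 2.54 = 170.18 cm.
Mifflin-St Jeor (female): BMR = 10(161.3636) + 6.25(170.18) − 5(44) − 161 = 1613.6364 + 1063.625 − 220 − 161 = 2296.2614 kcal/day.
TEE = 2296.2614 × 1.55 = 3559.2051 kcal/day.
Fat energy = 17% × 3559.2051 = 605.0649 kcal.
Fat = 605.0649 ÷ 9 kcal/g = 67.2294 g.

67 g/day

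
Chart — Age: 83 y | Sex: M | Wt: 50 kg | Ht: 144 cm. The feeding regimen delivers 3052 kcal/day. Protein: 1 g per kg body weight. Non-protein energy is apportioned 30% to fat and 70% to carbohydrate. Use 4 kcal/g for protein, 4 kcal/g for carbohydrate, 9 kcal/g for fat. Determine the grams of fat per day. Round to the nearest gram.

Protein = 1 × 50 = 50 g → 50 × 4 = 200 kcal.
Non-protein calories = 3052 − 200 = 2852 kcal.
Fat: 30% × 2852 = 855.6 kcal; carbohydrate: 1996.4 kcal.
Fat: 855.6 kcal ÷ 9 kcal/g = 95.0667 g.

95 g/day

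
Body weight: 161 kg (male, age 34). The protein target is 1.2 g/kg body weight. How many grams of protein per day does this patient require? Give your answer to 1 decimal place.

193.2 g/day

Protein = 1.2 g/kg × 161 kg = 193.2 g/day.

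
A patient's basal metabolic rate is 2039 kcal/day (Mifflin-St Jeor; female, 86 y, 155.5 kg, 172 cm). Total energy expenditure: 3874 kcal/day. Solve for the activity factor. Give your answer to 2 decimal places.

Activity factor = TEE ÷ BMR = 3874 ÷ 2039 = 1.9.

1.90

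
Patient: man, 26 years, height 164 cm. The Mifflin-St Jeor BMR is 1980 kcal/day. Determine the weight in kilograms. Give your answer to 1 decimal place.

1980 = 10·W + 6.25(164) − 5(26) + 5
10·W = 1980 − 900 = 1080, so W = 108 kg.

108.0 kg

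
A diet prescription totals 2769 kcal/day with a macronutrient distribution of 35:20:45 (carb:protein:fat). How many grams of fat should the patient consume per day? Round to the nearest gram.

Fat energy = 45% × 2769 = 1246.05 kcal.
At 9 kcal/g: 1246.05 ÷ 9 = 138.45 g.

138 g/day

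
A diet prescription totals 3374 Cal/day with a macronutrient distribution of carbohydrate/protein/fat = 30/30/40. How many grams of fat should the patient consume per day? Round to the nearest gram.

150 g/day

Fat energy = 40% × 3374 = 1349.6 kcal.
At 9 kcal/g: 1349.6 ÷ 9 = 149.9556 g.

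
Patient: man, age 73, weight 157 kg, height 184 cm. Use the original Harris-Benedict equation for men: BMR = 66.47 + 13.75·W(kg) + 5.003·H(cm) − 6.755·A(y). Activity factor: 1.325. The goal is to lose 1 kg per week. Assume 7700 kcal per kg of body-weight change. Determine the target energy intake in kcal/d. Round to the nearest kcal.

Harris-Benedict: BMR = 66.47 + 13.75(157) + 5.003(184) − 6.755(73) = 2652.657 kcal/day.
TEE = 2652.657 × 1.325 = 3514.7705 kcal/day.
Required daily deficit = 1 × 7700 ÷ 7 = 1100 kcal/day.
Target intake = 3514.7705 − 1100 = 2414.7705 kcal/day.

2415 kcal/d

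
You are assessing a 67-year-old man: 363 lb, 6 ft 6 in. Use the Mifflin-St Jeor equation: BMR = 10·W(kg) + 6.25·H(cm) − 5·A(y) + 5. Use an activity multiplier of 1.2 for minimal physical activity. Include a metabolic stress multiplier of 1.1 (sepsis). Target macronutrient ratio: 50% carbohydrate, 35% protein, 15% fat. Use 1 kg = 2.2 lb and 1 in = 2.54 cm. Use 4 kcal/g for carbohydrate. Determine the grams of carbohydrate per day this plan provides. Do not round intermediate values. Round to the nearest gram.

422 g/day

Convert to metric: weight = 363 ÷ 2.2 = 165 kg; height = (6×12 + 6) × 2.54 = 78 × 2.54 = 198.12 cm.
Mifflin-St Jeor (male): BMR = 10(165) + 6.25(198.12) − 5(67) + 5 = 1650 + 1238.25 − 335 + 5 = 2558.25 kcal/day.
TEE = 2558.25 × 1.2 = 3069.9 kcal/day.
With stress factor 1.1: 3069.9 × 1.1 = 3376.89 kcal/day.
Carbohydrate energy = 50% × 3376.89 = 1688.445 kcal.
Carbohydrate = 1688.445 ÷ 4 kcal/g = 422.1113 g.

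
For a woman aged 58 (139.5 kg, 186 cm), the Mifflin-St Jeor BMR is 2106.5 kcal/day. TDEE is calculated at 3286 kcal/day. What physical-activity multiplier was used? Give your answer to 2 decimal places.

1.56

Activity factor = TEE ÷ BMR = 3286 ÷ 2106.5 = 1.56.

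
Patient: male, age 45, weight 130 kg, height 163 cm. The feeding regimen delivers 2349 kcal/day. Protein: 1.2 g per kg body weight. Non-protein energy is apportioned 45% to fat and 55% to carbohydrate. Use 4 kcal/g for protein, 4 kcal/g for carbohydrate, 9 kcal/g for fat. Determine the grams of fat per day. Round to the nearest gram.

Protein = 1.2 × 130 = 156 g → 156 × 4 = 624 kcal.
Non-protein calories = 2349 − 624 = 1725 kcal.
Fat: 45% × 1725 = 776.25 kcal; carbohydrate: 948.75 kcal.
Fat: 776.25 kcal ÷ 9 kcal/g = 86.25 g.

86 g/day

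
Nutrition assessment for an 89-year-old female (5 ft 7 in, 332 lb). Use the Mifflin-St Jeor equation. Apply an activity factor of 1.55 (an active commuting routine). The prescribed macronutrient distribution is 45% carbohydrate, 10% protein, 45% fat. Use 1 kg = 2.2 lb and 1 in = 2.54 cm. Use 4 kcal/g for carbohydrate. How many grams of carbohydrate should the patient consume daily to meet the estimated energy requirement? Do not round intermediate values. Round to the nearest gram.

Convert to metric: weight = 332 ÷ 2.2 = 150.9091 kg; height = (5×12 + 7) × 2.54 = 67 × 2.54 = 170.18 cm.
Mifflin-St Jeor (female): BMR = 10(150.9091) + 6.25(170.18) − 5(89) − 161 = 1509.0909 + 1063.625 − 445 − 161 = 1966.7159 kcal/day.
TEE = 1966.7159 × 1.55 = 3048.4097 kcal/day.
Carbohydrate energy = 45% × 3048.4097 = 1371.7843 kcal.
Carbohydrate = 1371.7843 ÷ 4 kcal/g = 342.9461 g.

343 g/day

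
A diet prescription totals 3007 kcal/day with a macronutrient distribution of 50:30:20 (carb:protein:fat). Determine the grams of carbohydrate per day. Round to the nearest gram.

Carbohydrate energy = 50% × 3007 = 1503.5 kcal.
At 4 kcal/g: 1503.5 ÷ 4 = 375.875 g.

376 g/day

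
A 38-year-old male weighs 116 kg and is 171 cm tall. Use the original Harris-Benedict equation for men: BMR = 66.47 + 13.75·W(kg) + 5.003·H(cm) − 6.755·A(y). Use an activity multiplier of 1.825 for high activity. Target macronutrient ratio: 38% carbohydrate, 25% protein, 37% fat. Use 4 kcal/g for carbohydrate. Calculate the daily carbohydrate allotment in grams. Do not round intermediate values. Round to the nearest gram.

392 g/day

Harris-Benedict: BMR = 66.47 + 13.75(116) + 5.003(171) − 6.755(38) = 2260.293 kcal/day.
TEE = 2260.293 × 1.825 = 4125.0347 kcal/day.
Carbohydrate energy = 38% × 4125.0347 = 1567.5132 kcal.
Carbohydrate = 1567.5132 ÷ 4 kcal/g = 391.8783 g.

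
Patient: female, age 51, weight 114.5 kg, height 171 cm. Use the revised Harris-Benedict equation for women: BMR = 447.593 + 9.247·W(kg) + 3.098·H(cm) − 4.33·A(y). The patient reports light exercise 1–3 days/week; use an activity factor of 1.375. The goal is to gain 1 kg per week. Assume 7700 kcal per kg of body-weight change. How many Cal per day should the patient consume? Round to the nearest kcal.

3596 Cal per day

Harris-Benedict: BMR = 447.593 + 9.247(114.5) + 3.098(171) − 4.33(51) = 1815.3025 kcal/day.
TEE = 1815.3025 × 1.375 = 2496.0409 kcal/day.
Required daily surplus = 1 × 7700 ÷ 7 = 1100 kcal/day.
Target intake = 2496.0409 + 1100 = 3596.0409 kcal/day.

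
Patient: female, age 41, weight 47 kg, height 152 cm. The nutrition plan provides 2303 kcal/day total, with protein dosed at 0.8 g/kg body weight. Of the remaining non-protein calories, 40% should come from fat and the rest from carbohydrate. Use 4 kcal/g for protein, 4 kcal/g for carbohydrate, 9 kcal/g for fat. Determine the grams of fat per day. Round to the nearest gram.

96 g/day

Protein = 0.8 × 47 = 37.6 g → 37.6 × 4 = 150.4 kcal.
Non-protein calories = 2303 − 150.4 = 2152.6 kcal.
Fat: 40% × 2152.6 = 861.04 kcal; carbohydrate: 1291.56 kcal.
Fat: 861.04 kcal ÷ 9 kcal/g = 95.6711 g.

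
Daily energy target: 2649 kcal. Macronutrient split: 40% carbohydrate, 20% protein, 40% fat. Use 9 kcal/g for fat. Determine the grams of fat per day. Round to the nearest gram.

Fat energy = 40% × 2649 = 1059.6 kcal.
At 9 kcal/g: 1059.6 ÷ 9 = 117.7333 g.

118 g/day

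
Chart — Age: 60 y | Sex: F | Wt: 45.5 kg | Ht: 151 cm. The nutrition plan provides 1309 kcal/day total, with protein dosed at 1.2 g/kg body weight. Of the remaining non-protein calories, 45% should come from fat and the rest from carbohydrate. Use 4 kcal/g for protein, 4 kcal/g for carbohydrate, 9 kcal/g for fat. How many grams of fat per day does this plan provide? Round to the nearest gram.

55 g/day

Protein = 1.2 × 45.5 = 54.6 g → 54.6 × 4 = 218.4 kcal.
Non-protein calories = 1309 − 218.4 = 1090.6 kcal.
Fat: 45% × 1090.6 = 490.77 kcal; carbohydrate: 599.83 kcal.
Fat: 490.77 kcal ÷ 9 kcal/g = 54.53 g.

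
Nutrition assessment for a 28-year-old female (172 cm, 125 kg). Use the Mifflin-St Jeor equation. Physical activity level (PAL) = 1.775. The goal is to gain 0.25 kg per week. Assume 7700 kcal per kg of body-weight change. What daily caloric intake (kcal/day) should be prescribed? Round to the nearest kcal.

Mifflin-St Jeor (female): BMR = 10(125) + 6.25(172) − 5(28) − 161 = 1250 + 1075 − 140 − 161 = 2024 kcal/day.
TEE = 2024 × 1.775 = 3592.6 kcal/day.
Required daily surplus = 0.25 × 7700 ÷ 7 = 275 kcal/day.
Target intake = 3592.6 + 275 = 3867.6 kcal/day.

3868 kcal/day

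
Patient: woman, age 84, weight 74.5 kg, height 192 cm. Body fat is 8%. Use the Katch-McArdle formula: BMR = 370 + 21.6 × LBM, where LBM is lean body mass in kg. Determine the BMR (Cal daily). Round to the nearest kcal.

1850 Cal daily

LBM = 74.5 × (1 − 0.08) = 68.54 kg. Katch-McArdle: BMR = 370 + 21.6 × 68.54 = 1850.464 kcal/day.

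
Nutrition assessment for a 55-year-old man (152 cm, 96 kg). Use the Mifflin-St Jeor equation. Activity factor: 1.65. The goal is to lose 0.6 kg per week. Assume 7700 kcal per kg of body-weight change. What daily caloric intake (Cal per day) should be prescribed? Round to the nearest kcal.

2046 Cal per day

Mifflin-St Jeor (male): BMR = 10(96) + 6.25(152) − 5(55) + 5 = 960 + 950 − 275 + 5 = 1640 kcal/day.
TEE = 1640 × 1.65 = 2706 kcal/day.
Required daily deficit = 0.6 × 7700 ÷ 7 = 660 kcal/day.
Target intake = 2706 − 660 = 2046 kcal/day.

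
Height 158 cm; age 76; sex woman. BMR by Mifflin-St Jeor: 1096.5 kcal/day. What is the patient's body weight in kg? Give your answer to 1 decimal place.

1096.5 = 10·W + 6.25(158) − 5(76) − 161
10·W = 1096.5 − 446.5 = 650, so W = 65 kg.

65.0 kg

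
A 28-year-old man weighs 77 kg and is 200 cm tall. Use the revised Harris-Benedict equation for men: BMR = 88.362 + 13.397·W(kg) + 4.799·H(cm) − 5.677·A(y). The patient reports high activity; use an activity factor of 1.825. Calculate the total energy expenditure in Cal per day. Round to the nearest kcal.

3505 Cal per day

Harris-Benedict: BMR = 88.362 + 13.397(77) + 4.799(200) − 5.677(28) = 1920.775 kcal/day.
TEE = BMR × activity factor = 1920.775 × 1.825 = 3505.4144 kcal/day.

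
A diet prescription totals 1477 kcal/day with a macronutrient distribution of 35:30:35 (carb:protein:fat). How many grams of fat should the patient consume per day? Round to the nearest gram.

Fat energy = 35% × 1477 = 516.95 kcal.
At 9 kcal/g: 516.95 ÷ 9 = 57.4389 g.

57 g/day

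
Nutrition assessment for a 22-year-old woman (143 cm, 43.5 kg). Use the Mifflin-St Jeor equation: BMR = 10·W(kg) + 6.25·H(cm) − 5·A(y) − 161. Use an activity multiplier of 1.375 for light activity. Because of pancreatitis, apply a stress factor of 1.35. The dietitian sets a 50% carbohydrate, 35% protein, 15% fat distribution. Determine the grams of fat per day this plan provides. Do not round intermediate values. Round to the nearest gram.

Mifflin-St Jeor (female): BMR = 10(43.5) + 6.25(143) − 5(22) − 161 = 435 + 893.75 − 110 − 161 = 1057.75 kcal/day.
TEE = 1057.75 × 1.375 = 1454.4063 kcal/day.
With stress factor 1.35: 1454.4063 × 1.35 = 1963.4484 kcal/day.
Fat energy = 15% × 1963.4484 = 294.5173 kcal.
Fat = 294.5173 ÷ 9 kcal/g = 32.7241 g.

33 g/day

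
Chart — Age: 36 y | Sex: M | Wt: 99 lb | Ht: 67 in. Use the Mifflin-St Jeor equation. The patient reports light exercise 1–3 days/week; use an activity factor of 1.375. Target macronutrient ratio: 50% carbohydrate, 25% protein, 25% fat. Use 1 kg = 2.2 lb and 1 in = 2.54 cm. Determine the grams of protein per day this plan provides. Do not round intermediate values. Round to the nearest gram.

115 g/day

Convert to metric: weight = 99 ÷ 2.2 = 45 kg; height = 67 × 2.54 = 170.18 cm.
Mifflin-St Jeor (male): BMR = 10(45) + 6.25(170.18) − 5(36) + 5 = 450 + 1063.625 − 180 + 5 = 1338.625 kcal/day.
TEE = 1338.625 × 1.375 = 1840.6094 kcal/day.
Protein energy = 25% × 1840.6094 = 460.1523 kcal.
Protein = 460.1523 ÷ 4 kcal/g = 115.0381 g.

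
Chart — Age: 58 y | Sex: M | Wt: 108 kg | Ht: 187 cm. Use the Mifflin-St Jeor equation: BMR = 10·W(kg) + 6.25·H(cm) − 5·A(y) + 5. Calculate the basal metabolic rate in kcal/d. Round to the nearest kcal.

Mifflin-St Jeor (male): BMR = 10(108) + 6.25(187) − 5(58) + 5 = 1080 + 1168.75 − 290 + 5 = 1963.75 kcal/day.

1964 kcal/d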